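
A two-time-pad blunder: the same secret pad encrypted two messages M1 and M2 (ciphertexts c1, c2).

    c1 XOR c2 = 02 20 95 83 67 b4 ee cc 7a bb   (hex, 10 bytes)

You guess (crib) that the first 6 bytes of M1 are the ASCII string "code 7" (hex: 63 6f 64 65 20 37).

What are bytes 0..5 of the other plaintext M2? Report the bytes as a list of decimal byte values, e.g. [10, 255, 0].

Since c1 ⊕ c2 = M1 ⊕ M2, XORing with the guessed M1 bytes yields the corresponding M2 bytes: M2 = (c1 ⊕ c2) ⊕ M1.
byte 0: 02 ^ 63 = 61
byte 1: 20 ^ 6f = 4f
byte 2: 95 ^ 64 = f1
byte 3: 83 ^ 65 = e6
byte 4: 67 ^ 20 = 47
byte 5: b4 ^ 37 = 83

[97, 79, 241, 230, 71, 131]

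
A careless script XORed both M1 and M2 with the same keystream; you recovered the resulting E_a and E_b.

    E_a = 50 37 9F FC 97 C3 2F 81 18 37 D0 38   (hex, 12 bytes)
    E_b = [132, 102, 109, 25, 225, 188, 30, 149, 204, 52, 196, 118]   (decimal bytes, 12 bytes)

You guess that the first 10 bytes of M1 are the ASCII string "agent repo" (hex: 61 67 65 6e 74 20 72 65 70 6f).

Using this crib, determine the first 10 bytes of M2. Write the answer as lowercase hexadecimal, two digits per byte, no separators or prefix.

First, E_a ⊕ E_b = (M1 ⊕ K) ⊕ (M2 ⊕ K) = M1 ⊕ M2, so the key drops out. Then M2 = (M1 ⊕ M2) ⊕ M1 over the first 10 bytes.
byte 0: (50 XOR 84) XOR 61 = d4 XOR 61 = b5
byte 1: (37 XOR 66) XOR 67 = 51 XOR 67 = 36
byte 2: (9f XOR 6d) XOR 65 = f2 XOR 65 = 97
byte 3: (fc XOR 19) XOR 6e = e5 XOR 6e = 8b
byte 4: (97 XOR e1) XOR 74 = 76 XOR 74 = 02
byte 5: (c3 XOR bc) XOR 20 = 7f XOR 20 = 5f
byte 6: (2f XOR 1e) XOR 72 = 31 XOR 72 = 43
byte 7: (81 XOR 95) XOR 65 = 14 XOR 65 = 71
byte 8: (18 XOR cc) XOR 70 = d4 XOR 70 = a4
byte 9: (37 XOR 34) XOR 6f = 03 XOR 6f = 6c

b536978b025f4371a46c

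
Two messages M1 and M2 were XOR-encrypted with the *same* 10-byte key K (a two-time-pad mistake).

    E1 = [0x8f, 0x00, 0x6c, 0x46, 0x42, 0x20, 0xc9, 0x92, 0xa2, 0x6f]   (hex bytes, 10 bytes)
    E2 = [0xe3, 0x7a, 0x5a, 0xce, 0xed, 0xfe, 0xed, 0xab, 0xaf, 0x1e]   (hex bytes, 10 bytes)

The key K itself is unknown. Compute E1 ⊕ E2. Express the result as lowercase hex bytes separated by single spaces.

6c 7a 36 88 af de 24 39 0d 71

E1 ⊕ E2 = (M1 ⊕ K) ⊕ (M2 ⊕ K) = M1 ⊕ M2 — the shared key cancels under XOR.
8f xor e3 = 6c
00 xor 7a = 7a
6c xor 5a = 36
46 xor ce = 88
42 xor ed = af
20 xor fe = de
c9 xor ed = 24
92 xor ab = 39
a2 xor af = 0d
6f xor 1e = 71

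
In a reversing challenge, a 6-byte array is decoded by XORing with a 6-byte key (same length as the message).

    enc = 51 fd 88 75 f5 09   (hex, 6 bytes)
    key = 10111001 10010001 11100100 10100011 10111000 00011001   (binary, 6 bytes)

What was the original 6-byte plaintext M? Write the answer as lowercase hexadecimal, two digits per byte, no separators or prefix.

51 XOR b9 = e8
fd XOR 91 = 6c
88 XOR e4 = 6c
75 XOR a3 = d6
f5 XOR b8 = 4d
09 XOR 19 = 10

e86c6cd64d10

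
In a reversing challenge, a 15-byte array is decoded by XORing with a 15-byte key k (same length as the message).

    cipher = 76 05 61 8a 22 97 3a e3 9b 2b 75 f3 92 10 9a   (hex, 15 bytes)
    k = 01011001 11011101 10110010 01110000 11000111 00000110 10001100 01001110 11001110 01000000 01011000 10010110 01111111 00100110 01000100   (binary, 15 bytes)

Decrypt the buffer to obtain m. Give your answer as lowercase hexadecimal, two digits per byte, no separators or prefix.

byte 0: 76 xor 59 = 2f
byte 1: 05 xor dd = d8
byte 2: 61 xor b2 = d3
byte 3: 8a xor 70 = fa
byte 4: 22 xor c7 = e5
byte 5: 97 xor 06 = 91
byte 6: 3a xor 8c = b6
byte 7: e3 xor 4e = ad
byte 8: 9b xor ce = 55
byte 9: 2b xor 40 = 6b
byte 10: 75 xor 58 = 2d
byte 11: f3 xor 96 = 65
byte 12: 92 xor 7f = ed
byte 13: 10 xor 26 = 36
byte 14: 9a xor 44 = de

2fd8d3fae591b6ad556b2d65ed36de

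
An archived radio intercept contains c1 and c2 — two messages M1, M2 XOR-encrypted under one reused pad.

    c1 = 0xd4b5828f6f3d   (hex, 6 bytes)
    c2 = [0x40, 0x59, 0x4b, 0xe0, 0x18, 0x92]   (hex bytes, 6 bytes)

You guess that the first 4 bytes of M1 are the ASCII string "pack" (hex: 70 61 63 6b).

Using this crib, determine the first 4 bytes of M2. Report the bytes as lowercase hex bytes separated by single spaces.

e4 8d aa 04

First, c1 ⊕ c2 = (M1 ⊕ K) ⊕ (M2 ⊕ K) = M1 ⊕ M2, so the key drops out. Then M2 = (M1 ⊕ M2) ⊕ M1 over the first 4 bytes.
byte 0: (d4 ⊕ 40) ⊕ 70 = 94 ⊕ 70 = e4
byte 1: (b5 ⊕ 59) ⊕ 61 = ec ⊕ 61 = 8d
byte 2: (82 ⊕ 4b) ⊕ 63 = c9 ⊕ 63 = aa
byte 3: (8f ⊕ e0) ⊕ 6b = 6f ⊕ 6b = 04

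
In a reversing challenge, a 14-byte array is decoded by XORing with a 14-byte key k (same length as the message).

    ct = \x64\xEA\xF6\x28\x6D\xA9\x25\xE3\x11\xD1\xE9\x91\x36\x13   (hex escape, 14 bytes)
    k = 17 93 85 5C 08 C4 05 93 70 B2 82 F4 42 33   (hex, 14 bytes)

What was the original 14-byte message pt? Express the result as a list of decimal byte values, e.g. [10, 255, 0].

[115, 121, 115, 116, 101, 109, 32, 112, 97, 99, 107, 101, 116, 32]

XOR is its own inverse, so applying the key byte-wise gives the result directly.
64 XOR 17 = 73
ea XOR 93 = 79
f6 XOR 85 = 73
28 XOR 5c = 74
6d XOR 08 = 65
a9 XOR c4 = 6d
25 XOR 05 = 20
e3 XOR 93 = 70
11 XOR 70 = 61
d1 XOR b2 = 63
e9 XOR 82 = 6b
91 XOR f4 = 65
36 XOR 42 = 74
13 XOR 33 = 20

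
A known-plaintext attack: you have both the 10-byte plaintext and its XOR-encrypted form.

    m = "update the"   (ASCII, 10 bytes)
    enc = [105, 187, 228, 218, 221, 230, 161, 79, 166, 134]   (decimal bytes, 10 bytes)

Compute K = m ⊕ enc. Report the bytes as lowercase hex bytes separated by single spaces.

Since enc = m ⊕ K, XORing both sides with m gives K = m ⊕ enc.
75 XOR 69 = 1c
70 XOR bb = cb
64 XOR e4 = 80
61 XOR da = bb
74 XOR dd = a9
65 XOR e6 = 83
20 XOR a1 = 81
74 XOR 4f = 3b
68 XOR a6 = ce
65 XOR 86 = e3

1c cb 80 bb a9 83 81 3b ce e3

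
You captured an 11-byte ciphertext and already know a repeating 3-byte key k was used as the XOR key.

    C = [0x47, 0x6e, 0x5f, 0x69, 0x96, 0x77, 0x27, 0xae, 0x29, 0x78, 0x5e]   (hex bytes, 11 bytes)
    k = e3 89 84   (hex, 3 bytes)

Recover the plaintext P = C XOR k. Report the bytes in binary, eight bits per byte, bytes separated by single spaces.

10100100 11100111 11011011 10001010 00011111 11110011 11000100 00100111 10101101 10011011 11010111

The 3-byte key repeats, so the effective keystream is e3 89 84 e3 89 84 e3 89 84 e3 89.
byte 0:  71 xor 227 = 164
byte 1: 110 xor 137 = 231
byte 2:  95 xor 132 = 219
byte 3: 105 xor 227 = 138
byte 4: 150 xor 137 =  31
byte 5: 119 xor 132 = 243
byte 6:  39 xor 227 = 196
byte 7: 174 xor 137 =  39
byte 8:  41 xor 132 = 173
byte 9: 120 xor 227 = 155
byte 10:  94 xor 137 = 215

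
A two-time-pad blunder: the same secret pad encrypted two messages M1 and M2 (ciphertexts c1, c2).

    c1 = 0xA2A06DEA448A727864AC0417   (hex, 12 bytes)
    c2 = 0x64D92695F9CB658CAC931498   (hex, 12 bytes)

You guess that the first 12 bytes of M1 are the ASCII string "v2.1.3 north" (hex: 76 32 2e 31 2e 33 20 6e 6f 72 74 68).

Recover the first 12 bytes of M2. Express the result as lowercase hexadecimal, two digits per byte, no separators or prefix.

b04b654e9372379aa74d64e7

First, c1 ⊕ c2 = (M1 ⊕ K) ⊕ (M2 ⊕ K) = M1 ⊕ M2, so the key drops out. Then M2 = (M1 ⊕ M2) ⊕ M1 over the first 12 bytes.
byte 0: (a2 XOR 64) XOR 76 = c6 XOR 76 = b0
byte 1: (a0 XOR d9) XOR 32 = 79 XOR 32 = 4b
byte 2: (6d XOR 26) XOR 2e = 4b XOR 2e = 65
byte 3: (ea XOR 95) XOR 31 = 7f XOR 31 = 4e
byte 4: (44 XOR f9) XOR 2e = bd XOR 2e = 93
byte 5: (8a XOR cb) XOR 33 = 41 XOR 33 = 72
byte 6: (72 XOR 65) XOR 20 = 17 XOR 20 = 37
byte 7: (78 XOR 8c) XOR 6e = f4 XOR 6e = 9a
byte 8: (64 XOR ac) XOR 6f = c8 XOR 6f = a7
byte 9: (ac XOR 93) XOR 72 = 3f XOR 72 = 4d
byte 10: (04 XOR 14) XOR 74 = 10 XOR 74 = 64
byte 11: (17 XOR 98) XOR 68 = 8f XOR 68 = e7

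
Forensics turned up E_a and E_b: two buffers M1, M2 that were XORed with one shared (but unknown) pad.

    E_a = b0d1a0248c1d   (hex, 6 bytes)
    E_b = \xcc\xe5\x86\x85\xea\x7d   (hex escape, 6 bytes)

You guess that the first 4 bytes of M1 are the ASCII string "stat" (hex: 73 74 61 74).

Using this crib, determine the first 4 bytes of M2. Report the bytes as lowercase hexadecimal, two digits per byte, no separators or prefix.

First, E_a ⊕ E_b = (M1 ⊕ K) ⊕ (M2 ⊕ K) = M1 ⊕ M2, so the key drops out. Then M2 = (M1 ⊕ M2) ⊕ M1 over the first 4 bytes.
byte 0: (b0 XOR cc) XOR 73 = 7c XOR 73 = 0f
byte 1: (d1 XOR e5) XOR 74 = 34 XOR 74 = 40
byte 2: (a0 XOR 86) XOR 61 = 26 XOR 61 = 47
byte 3: (24 XOR 85) XOR 74 = a1 XOR 74 = d5

0f4047d5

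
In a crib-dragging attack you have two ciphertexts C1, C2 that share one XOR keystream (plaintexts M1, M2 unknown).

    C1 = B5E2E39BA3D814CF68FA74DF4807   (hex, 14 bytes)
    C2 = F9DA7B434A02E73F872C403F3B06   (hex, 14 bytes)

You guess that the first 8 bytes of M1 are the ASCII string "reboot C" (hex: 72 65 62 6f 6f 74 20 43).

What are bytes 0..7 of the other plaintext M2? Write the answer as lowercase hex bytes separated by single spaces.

3e 5d fa b7 86 ae d3 b3

First, C1 ⊕ C2 = (M1 ⊕ K) ⊕ (M2 ⊕ K) = M1 ⊕ M2, so the key drops out. Then M2 = (M1 ⊕ M2) ⊕ M1 over the first 8 bytes.
byte 0: (b5 xor f9) xor 72 = 4c xor 72 = 3e
byte 1: (e2 xor da) xor 65 = 38 xor 65 = 5d
byte 2: (e3 xor 7b) xor 62 = 98 xor 62 = fa
byte 3: (9b xor 43) xor 6f = d8 xor 6f = b7
byte 4: (a3 xor 4a) xor 6f = e9 xor 6f = 86
byte 5: (d8 xor 02) xor 74 = da xor 74 = ae
byte 6: (14 xor e7) xor 20 = f3 xor 20 = d3
byte 7: (cf xor 3f) xor 43 = f0 xor 43 = b3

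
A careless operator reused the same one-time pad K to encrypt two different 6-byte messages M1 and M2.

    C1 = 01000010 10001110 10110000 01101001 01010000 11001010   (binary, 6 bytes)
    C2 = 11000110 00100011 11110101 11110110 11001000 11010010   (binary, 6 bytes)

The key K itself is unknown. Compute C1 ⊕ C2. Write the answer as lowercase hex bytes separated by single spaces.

84 ad 45 9f 98 18

C1 ⊕ C2 = (M1 ⊕ K) ⊕ (M2 ⊕ K) = M1 ⊕ M2 — the shared key cancels under XOR.
 66 ⊕ 198 = 132
142 ⊕  35 = 173
176 ⊕ 245 =  69
105 ⊕ 246 = 159
 80 ⊕ 200 = 152
202 ⊕ 210 =  24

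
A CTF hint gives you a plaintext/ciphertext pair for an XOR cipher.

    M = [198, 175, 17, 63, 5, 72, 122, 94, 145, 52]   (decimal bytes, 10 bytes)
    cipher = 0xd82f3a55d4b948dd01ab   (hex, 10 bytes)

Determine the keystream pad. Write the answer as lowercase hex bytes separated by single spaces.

Since cipher = M ⊕ pad, XORing both sides with M gives pad = M ⊕ cipher.
byte 0: c6 xor d8 = 1e
byte 1: af xor 2f = 80
byte 2: 11 xor 3a = 2b
byte 3: 3f xor 55 = 6a
byte 4: 05 xor d4 = d1
byte 5: 48 xor b9 = f1
byte 6: 7a xor 48 = 32
byte 7: 5e xor dd = 83
byte 8: 91 xor 01 = 90
byte 9: 34 xor ab = 9f

1e 80 2b 6a d1 f1 32 83 90 9f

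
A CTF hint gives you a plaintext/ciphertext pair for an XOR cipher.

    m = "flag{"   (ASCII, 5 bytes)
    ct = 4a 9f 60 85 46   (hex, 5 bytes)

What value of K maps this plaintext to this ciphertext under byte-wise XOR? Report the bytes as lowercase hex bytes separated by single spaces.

2c f3 01 e2 3d

Since ct = m ⊕ K, XORing both sides with m gives K = m ⊕ ct.
66 ^ 4a = 2c
6c ^ 9f = f3
61 ^ 60 = 01
67 ^ 85 = e2
7b ^ 46 = 3d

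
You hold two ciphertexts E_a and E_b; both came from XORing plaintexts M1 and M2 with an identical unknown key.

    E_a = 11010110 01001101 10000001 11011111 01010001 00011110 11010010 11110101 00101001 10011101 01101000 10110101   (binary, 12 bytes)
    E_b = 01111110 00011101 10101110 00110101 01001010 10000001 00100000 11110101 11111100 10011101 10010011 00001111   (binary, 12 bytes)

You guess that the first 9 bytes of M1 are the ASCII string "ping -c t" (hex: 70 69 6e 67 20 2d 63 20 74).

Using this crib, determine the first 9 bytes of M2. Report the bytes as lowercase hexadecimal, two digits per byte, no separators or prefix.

d839418d3bb29120a1

First, E_a ⊕ E_b = (M1 ⊕ K) ⊕ (M2 ⊕ K) = M1 ⊕ M2, so the key drops out. Then M2 = (M1 ⊕ M2) ⊕ M1 over the first 9 bytes.
byte 0: (d6 ^ 7e) ^ 70 = a8 ^ 70 = d8
byte 1: (4d ^ 1d) ^ 69 = 50 ^ 69 = 39
byte 2: (81 ^ ae) ^ 6e = 2f ^ 6e = 41
byte 3: (df ^ 35) ^ 67 = ea ^ 67 = 8d
byte 4: (51 ^ 4a) ^ 20 = 1b ^ 20 = 3b
byte 5: (1e ^ 81) ^ 2d = 9f ^ 2d = b2
byte 6: (d2 ^ 20) ^ 63 = f2 ^ 63 = 91
byte 7: (f5 ^ f5) ^ 20 = 00 ^ 20 = 20
byte 8: (29 ^ fc) ^ 74 = d5 ^ 74 = a1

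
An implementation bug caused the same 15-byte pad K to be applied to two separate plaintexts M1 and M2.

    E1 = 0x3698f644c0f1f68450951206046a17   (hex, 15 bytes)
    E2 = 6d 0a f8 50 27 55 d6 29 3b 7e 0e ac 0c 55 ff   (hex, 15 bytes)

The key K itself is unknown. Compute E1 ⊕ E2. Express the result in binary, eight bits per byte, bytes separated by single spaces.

01011011 10010010 00001110 00010100 11100111 10100100 00100000 10101101 01101011 11101011 00011100 10101010 00001000 00111111 11101000

E1 ⊕ E2 = (M1 ⊕ K) ⊕ (M2 ⊕ K) = M1 ⊕ M2 — the shared key cancels under XOR.
byte 0: 00110110 ⊕ 01101101 = 01011011
byte 1: 10011000 ⊕ 00001010 = 10010010
byte 2: 11110110 ⊕ 11111000 = 00001110
byte 3: 01000100 ⊕ 01010000 = 00010100
byte 4: 11000000 ⊕ 00100111 = 11100111
byte 5: 11110001 ⊕ 01010101 = 10100100
byte 6: 11110110 ⊕ 11010110 = 00100000
byte 7: 10000100 ⊕ 00101001 = 10101101
byte 8: 01010000 ⊕ 00111011 = 01101011
byte 9: 10010101 ⊕ 01111110 = 11101011
byte 10: 00010010 ⊕ 00001110 = 00011100
byte 11: 00000110 ⊕ 10101100 = 10101010
byte 12: 00000100 ⊕ 00001100 = 00001000
byte 13: 01101010 ⊕ 01010101 = 00111111
byte 14: 00010111 ⊕ 11111111 = 11101000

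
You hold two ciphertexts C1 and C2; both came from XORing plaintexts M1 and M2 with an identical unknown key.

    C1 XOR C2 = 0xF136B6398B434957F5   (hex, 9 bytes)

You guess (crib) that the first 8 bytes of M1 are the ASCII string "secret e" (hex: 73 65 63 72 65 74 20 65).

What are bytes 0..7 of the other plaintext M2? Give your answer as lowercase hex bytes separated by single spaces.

Since C1 ⊕ C2 = M1 ⊕ M2, XORing with the guessed M1 bytes yields the corresponding M2 bytes: M2 = (C1 ⊕ C2) ⊕ M1.
f1 ^ 73 = 82
36 ^ 65 = 53
b6 ^ 63 = d5
39 ^ 72 = 4b
8b ^ 65 = ee
43 ^ 74 = 37
49 ^ 20 = 69
57 ^ 65 = 32

82 53 d5 4b ee 37 69 32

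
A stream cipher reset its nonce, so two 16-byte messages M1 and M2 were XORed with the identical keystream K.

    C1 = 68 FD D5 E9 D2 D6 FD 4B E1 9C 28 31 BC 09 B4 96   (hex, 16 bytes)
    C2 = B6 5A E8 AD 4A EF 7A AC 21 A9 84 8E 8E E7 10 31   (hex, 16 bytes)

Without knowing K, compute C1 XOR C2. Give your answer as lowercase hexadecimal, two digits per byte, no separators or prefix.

C1 ⊕ C2 = (M1 ⊕ K) ⊕ (M2 ⊕ K) = M1 ⊕ M2 — the shared key cancels under XOR.
byte 0: 68 ⊕ b6 = de
byte 1: fd ⊕ 5a = a7
byte 2: d5 ⊕ e8 = 3d
byte 3: e9 ⊕ ad = 44
byte 4: d2 ⊕ 4a = 98
byte 5: d6 ⊕ ef = 39
byte 6: fd ⊕ 7a = 87
byte 7: 4b ⊕ ac = e7
byte 8: e1 ⊕ 21 = c0
byte 9: 9c ⊕ a9 = 35
byte 10: 28 ⊕ 84 = ac
byte 11: 31 ⊕ 8e = bf
byte 12: bc ⊕ 8e = 32
byte 13: 09 ⊕ e7 = ee
byte 14: b4 ⊕ 10 = a4
byte 15: 96 ⊕ 31 = a7

dea73d44983987e7c035acbf32eea4a7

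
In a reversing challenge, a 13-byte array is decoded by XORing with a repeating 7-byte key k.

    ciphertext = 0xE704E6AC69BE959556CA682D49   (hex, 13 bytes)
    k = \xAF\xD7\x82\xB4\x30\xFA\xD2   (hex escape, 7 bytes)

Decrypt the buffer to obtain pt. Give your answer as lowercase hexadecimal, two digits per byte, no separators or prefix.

The 7-byte key repeats, so the effective keystream is af d7 82 b4 30 fa d2 af d7 82 b4 30 fa.
byte 0: e7 xor af = 48
byte 1: 04 xor d7 = d3
byte 2: e6 xor 82 = 64
byte 3: ac xor b4 = 18
byte 4: 69 xor 30 = 59
byte 5: be xor fa = 44
byte 6: 95 xor d2 = 47
byte 7: 95 xor af = 3a
byte 8: 56 xor d7 = 81
byte 9: ca xor 82 = 48
byte 10: 68 xor b4 = dc
byte 11: 2d xor 30 = 1d
byte 12: 49 xor fa = b3

48d364185944473a8148dc1db3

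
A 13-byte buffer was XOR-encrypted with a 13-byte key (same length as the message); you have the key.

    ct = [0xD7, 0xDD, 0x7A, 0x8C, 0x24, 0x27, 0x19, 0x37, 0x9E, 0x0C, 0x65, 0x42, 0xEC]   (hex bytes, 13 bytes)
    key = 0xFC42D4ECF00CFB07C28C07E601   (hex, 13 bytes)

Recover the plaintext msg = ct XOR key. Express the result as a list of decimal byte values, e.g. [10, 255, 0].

XOR is its own inverse, so applying the key byte-wise gives the result directly.
d7 ^ fc = 2b
dd ^ 42 = 9f
7a ^ d4 = ae
8c ^ ec = 60
24 ^ f0 = d4
27 ^ 0c = 2b
19 ^ fb = e2
37 ^ 07 = 30
9e ^ c2 = 5c
0c ^ 8c = 80
65 ^ 07 = 62
42 ^ e6 = a4
ec ^ 01 = ed

[43, 159, 174, 96, 212, 43, 226, 48, 92, 128, 98, 164, 237]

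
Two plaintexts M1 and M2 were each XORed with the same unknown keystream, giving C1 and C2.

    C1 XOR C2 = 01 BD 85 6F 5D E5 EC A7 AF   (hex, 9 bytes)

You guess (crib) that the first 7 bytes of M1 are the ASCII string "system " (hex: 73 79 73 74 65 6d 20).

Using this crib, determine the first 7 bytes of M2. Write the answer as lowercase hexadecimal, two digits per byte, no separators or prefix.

Since C1 ⊕ C2 = M1 ⊕ M2, XORing with the guessed M1 bytes yields the corresponding M2 bytes: M2 = (C1 ⊕ C2) ⊕ M1.
01 xor 73 = 72
bd xor 79 = c4
85 xor 73 = f6
6f xor 74 = 1b
5d xor 65 = 38
e5 xor 6d = 88
ec xor 20 = cc

72c4f61b3888cc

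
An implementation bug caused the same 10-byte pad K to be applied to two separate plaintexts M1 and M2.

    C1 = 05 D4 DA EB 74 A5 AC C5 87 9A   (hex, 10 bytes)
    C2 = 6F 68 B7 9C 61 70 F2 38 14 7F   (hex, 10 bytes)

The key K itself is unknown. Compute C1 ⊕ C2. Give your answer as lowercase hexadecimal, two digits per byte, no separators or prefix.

6abc6d7715d55efd93e5

C1 ⊕ C2 = (M1 ⊕ K) ⊕ (M2 ⊕ K) = M1 ⊕ M2 — the shared key cancels under XOR.
  5 ⊕ 111 = 106
212 ⊕ 104 = 188
218 ⊕ 183 = 109
235 ⊕ 156 = 119
116 ⊕  97 =  21
165 ⊕ 112 = 213
172 ⊕ 242 =  94
197 ⊕  56 = 253
135 ⊕  20 = 147
154 ⊕ 127 = 229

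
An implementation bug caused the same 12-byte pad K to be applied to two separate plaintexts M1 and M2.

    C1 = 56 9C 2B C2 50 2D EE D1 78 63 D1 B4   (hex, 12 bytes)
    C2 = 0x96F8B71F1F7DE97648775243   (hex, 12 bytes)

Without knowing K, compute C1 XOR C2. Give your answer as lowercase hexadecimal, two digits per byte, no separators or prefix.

c0649cdd4f5007a7301483f7

C1 ⊕ C2 = (M1 ⊕ K) ⊕ (M2 ⊕ K) = M1 ⊕ M2 — the shared key cancels under XOR.
01010110 XOR 10010110 = 11000000
10011100 XOR 11111000 = 01100100
00101011 XOR 10110111 = 10011100
11000010 XOR 00011111 = 11011101
01010000 XOR 00011111 = 01001111
00101101 XOR 01111101 = 01010000
11101110 XOR 11101001 = 00000111
11010001 XOR 01110110 = 10100111
01111000 XOR 01001000 = 00110000
01100011 XOR 01110111 = 00010100
11010001 XOR 01010010 = 10000011
10110100 XOR 01000011 = 11110111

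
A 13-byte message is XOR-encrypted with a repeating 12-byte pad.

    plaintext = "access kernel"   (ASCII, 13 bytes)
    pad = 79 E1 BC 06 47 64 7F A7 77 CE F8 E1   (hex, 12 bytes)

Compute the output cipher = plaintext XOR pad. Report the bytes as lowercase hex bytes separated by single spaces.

The 12-byte key repeats, so the effective keystream is 79 e1 bc 06 47 64 7f a7 77 ce f8 e1 79.
byte 0: 61 xor 79 = 18
byte 1: 63 xor e1 = 82
byte 2: 63 xor bc = df
byte 3: 65 xor 06 = 63
byte 4: 73 xor 47 = 34
byte 5: 73 xor 64 = 17
byte 6: 20 xor 7f = 5f
byte 7: 6b xor a7 = cc
byte 8: 65 xor 77 = 12
byte 9: 72 xor ce = bc
byte 10: 6e xor f8 = 96
byte 11: 65 xor e1 = 84
byte 12: 6c xor 79 = 15

18 82 df 63 34 17 5f cc 12 bc 96 84 15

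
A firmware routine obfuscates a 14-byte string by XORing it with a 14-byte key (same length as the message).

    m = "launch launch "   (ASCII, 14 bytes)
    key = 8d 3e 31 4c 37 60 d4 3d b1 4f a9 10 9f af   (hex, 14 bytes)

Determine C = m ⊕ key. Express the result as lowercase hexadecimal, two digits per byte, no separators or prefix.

XOR is its own inverse, so applying the key byte-wise gives the result directly.
108 XOR 141 = 225
 97 XOR  62 =  95
117 XOR  49 =  68
110 XOR  76 =  34
 99 XOR  55 =  84
104 XOR  96 =   8
 32 XOR 212 = 244
108 XOR  61 =  81
 97 XOR 177 = 208
117 XOR  79 =  58
110 XOR 169 = 199
 99 XOR  16 = 115
104 XOR 159 = 247
 32 XOR 175 = 143

e15f44225408f451d03ac773f78f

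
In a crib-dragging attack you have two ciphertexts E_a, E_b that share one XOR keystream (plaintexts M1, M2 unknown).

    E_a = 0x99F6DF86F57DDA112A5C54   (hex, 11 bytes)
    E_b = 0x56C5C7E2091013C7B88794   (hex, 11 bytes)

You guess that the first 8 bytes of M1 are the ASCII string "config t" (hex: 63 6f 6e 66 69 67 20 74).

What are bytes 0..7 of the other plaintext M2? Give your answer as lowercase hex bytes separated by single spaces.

First, E_a ⊕ E_b = (M1 ⊕ K) ⊕ (M2 ⊕ K) = M1 ⊕ M2, so the key drops out. Then M2 = (M1 ⊕ M2) ⊕ M1 over the first 8 bytes.
byte 0: (99 XOR 56) XOR 63 = cf XOR 63 = ac
byte 1: (f6 XOR c5) XOR 6f = 33 XOR 6f = 5c
byte 2: (df XOR c7) XOR 6e = 18 XOR 6e = 76
byte 3: (86 XOR e2) XOR 66 = 64 XOR 66 = 02
byte 4: (f5 XOR 09) XOR 69 = fc XOR 69 = 95
byte 5: (7d XOR 10) XOR 67 = 6d XOR 67 = 0a
byte 6: (da XOR 13) XOR 20 = c9 XOR 20 = e9
byte 7: (11 XOR c7) XOR 74 = d6 XOR 74 = a2

ac 5c 76 02 95 0a e9 a2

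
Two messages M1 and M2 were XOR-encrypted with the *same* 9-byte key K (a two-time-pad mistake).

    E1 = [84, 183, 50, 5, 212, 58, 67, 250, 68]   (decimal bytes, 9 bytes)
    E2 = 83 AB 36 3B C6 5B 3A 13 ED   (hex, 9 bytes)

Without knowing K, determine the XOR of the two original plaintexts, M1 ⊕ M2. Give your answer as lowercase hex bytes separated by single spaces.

d7 1c 04 3e 12 61 79 e9 a9

E1 ⊕ E2 = (M1 ⊕ K) ⊕ (M2 ⊕ K) = M1 ⊕ M2 — the shared key cancels under XOR.
byte 0: 54 XOR 83 = d7
byte 1: b7 XOR ab = 1c
byte 2: 32 XOR 36 = 04
byte 3: 05 XOR 3b = 3e
byte 4: d4 XOR c6 = 12
byte 5: 3a XOR 5b = 61
byte 6: 43 XOR 3a = 79
byte 7: fa XOR 13 = e9
byte 8: 44 XOR ed = a9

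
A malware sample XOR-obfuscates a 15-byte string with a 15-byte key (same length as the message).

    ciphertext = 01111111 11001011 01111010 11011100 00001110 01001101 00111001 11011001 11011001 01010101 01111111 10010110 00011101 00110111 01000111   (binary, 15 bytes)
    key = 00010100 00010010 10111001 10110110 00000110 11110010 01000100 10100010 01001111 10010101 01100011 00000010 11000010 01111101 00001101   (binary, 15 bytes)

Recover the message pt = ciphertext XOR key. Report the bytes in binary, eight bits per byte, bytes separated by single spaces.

127 ⊕  20 = 107
203 ⊕  18 = 217
122 ⊕ 185 = 195
220 ⊕ 182 = 106
 14 ⊕   6 =   8
 77 ⊕ 242 = 191
 57 ⊕  68 = 125
217 ⊕ 162 = 123
217 ⊕  79 = 150
 85 ⊕ 149 = 192
127 ⊕  99 =  28
150 ⊕   2 = 148
 29 ⊕ 194 = 223
 55 ⊕ 125 =  74
 71 ⊕  13 =  74

01101011 11011001 11000011 01101010 00001000 10111111 01111101 01111011 10010110 11000000 00011100 10010100 11011111 01001010 01001010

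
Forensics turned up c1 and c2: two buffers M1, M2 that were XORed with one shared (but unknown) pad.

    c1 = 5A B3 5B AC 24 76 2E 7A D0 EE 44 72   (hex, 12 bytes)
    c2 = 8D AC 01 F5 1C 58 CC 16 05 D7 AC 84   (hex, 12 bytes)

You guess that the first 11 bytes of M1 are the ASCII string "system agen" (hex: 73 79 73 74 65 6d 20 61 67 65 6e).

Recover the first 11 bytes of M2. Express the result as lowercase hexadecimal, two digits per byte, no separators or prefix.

a466292d5d43c20db25c86

First, c1 ⊕ c2 = (M1 ⊕ K) ⊕ (M2 ⊕ K) = M1 ⊕ M2, so the key drops out. Then M2 = (M1 ⊕ M2) ⊕ M1 over the first 11 bytes.
byte 0: (5a xor 8d) xor 73 = d7 xor 73 = a4
byte 1: (b3 xor ac) xor 79 = 1f xor 79 = 66
byte 2: (5b xor 01) xor 73 = 5a xor 73 = 29
byte 3: (ac xor f5) xor 74 = 59 xor 74 = 2d
byte 4: (24 xor 1c) xor 65 = 38 xor 65 = 5d
byte 5: (76 xor 58) xor 6d = 2e xor 6d = 43
byte 6: (2e xor cc) xor 20 = e2 xor 20 = c2
byte 7: (7a xor 16) xor 61 = 6c xor 61 = 0d
byte 8: (d0 xor 05) xor 67 = d5 xor 67 = b2
byte 9: (ee xor d7) xor 65 = 39 xor 65 = 5c
byte 10: (44 xor ac) xor 6e = e8 xor 6e = 86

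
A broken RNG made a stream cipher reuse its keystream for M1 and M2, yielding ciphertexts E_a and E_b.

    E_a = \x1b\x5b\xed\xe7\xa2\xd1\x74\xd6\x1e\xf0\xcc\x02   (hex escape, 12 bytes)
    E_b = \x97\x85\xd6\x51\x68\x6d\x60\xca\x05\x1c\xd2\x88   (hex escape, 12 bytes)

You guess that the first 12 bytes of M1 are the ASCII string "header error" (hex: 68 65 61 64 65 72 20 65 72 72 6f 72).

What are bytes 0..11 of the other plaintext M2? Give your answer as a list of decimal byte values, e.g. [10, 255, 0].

First, E_a ⊕ E_b = (M1 ⊕ K) ⊕ (M2 ⊕ K) = M1 ⊕ M2, so the key drops out. Then M2 = (M1 ⊕ M2) ⊕ M1 over the first 12 bytes.
byte 0: (1b xor 97) xor 68 = 8c xor 68 = e4
byte 1: (5b xor 85) xor 65 = de xor 65 = bb
byte 2: (ed xor d6) xor 61 = 3b xor 61 = 5a
byte 3: (e7 xor 51) xor 64 = b6 xor 64 = d2
byte 4: (a2 xor 68) xor 65 = ca xor 65 = af
byte 5: (d1 xor 6d) xor 72 = bc xor 72 = ce
byte 6: (74 xor 60) xor 20 = 14 xor 20 = 34
byte 7: (d6 xor ca) xor 65 = 1c xor 65 = 79
byte 8: (1e xor 05) xor 72 = 1b xor 72 = 69
byte 9: (f0 xor 1c) xor 72 = ec xor 72 = 9e
byte 10: (cc xor d2) xor 6f = 1e xor 6f = 71
byte 11: (02 xor 88) xor 72 = 8a xor 72 = f8

[228, 187, 90, 210, 175, 206, 52, 121, 105, 158, 113, 248]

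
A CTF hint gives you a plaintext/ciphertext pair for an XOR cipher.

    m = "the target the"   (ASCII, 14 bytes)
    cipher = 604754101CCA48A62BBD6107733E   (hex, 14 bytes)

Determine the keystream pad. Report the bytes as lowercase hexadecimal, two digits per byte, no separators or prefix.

142f313068ab3ac14ec941731b5b

Since cipher = m ⊕ pad, XORing both sides with m gives pad = m ⊕ cipher.
74 xor 60 = 14
68 xor 47 = 2f
65 xor 54 = 31
20 xor 10 = 30
74 xor 1c = 68
61 xor ca = ab
72 xor 48 = 3a
67 xor a6 = c1
65 xor 2b = 4e
74 xor bd = c9
20 xor 61 = 41
74 xor 07 = 73
68 xor 73 = 1b
65 xor 3e = 5b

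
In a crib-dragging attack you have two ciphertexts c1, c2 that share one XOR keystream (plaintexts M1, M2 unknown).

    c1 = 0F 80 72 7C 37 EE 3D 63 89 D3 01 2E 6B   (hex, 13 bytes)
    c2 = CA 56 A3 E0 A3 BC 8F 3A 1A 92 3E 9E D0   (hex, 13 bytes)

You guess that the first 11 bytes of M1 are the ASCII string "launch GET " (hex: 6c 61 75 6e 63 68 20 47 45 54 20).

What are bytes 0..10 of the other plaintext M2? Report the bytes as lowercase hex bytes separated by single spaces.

a9 b7 a4 f2 f7 3a 92 1e d6 15 1f

First, c1 ⊕ c2 = (M1 ⊕ K) ⊕ (M2 ⊕ K) = M1 ⊕ M2, so the key drops out. Then M2 = (M1 ⊕ M2) ⊕ M1 over the first 11 bytes.
byte 0: (0f XOR ca) XOR 6c = c5 XOR 6c = a9
byte 1: (80 XOR 56) XOR 61 = d6 XOR 61 = b7
byte 2: (72 XOR a3) XOR 75 = d1 XOR 75 = a4
byte 3: (7c XOR e0) XOR 6e = 9c XOR 6e = f2
byte 4: (37 XOR a3) XOR 63 = 94 XOR 63 = f7
byte 5: (ee XOR bc) XOR 68 = 52 XOR 68 = 3a
byte 6: (3d XOR 8f) XOR 20 = b2 XOR 20 = 92
byte 7: (63 XOR 3a) XOR 47 = 59 XOR 47 = 1e
byte 8: (89 XOR 1a) XOR 45 = 93 XOR 45 = d6
byte 9: (d3 XOR 92) XOR 54 = 41 XOR 54 = 15
byte 10: (01 XOR 3e) XOR 20 = 3f XOR 20 = 1f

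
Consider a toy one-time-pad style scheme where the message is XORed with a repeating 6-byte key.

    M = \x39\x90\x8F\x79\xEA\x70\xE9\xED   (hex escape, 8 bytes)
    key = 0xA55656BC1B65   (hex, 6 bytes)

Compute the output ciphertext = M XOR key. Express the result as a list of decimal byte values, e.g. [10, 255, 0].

[156, 198, 217, 197, 241, 21, 76, 187]

The 6-byte key repeats, so the effective keystream is a5 56 56 bc 1b 65 a5 56.
byte 0: 39 ⊕ a5 = 9c
byte 1: 90 ⊕ 56 = c6
byte 2: 8f ⊕ 56 = d9
byte 3: 79 ⊕ bc = c5
byte 4: ea ⊕ 1b = f1
byte 5: 70 ⊕ 65 = 15
byte 6: e9 ⊕ a5 = 4c
byte 7: ed ⊕ 56 = bb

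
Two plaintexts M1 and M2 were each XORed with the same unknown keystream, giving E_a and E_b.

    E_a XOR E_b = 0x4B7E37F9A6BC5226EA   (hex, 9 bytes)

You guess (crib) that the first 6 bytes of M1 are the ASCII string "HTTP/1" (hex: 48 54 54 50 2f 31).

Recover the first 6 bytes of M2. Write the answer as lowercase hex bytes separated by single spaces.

03 2a 63 a9 89 8d

Since E_a ⊕ E_b = M1 ⊕ M2, XORing with the guessed M1 bytes yields the corresponding M2 bytes: M2 = (E_a ⊕ E_b) ⊕ M1.
byte 0: 4b xor 48 = 03
byte 1: 7e xor 54 = 2a
byte 2: 37 xor 54 = 63
byte 3: f9 xor 50 = a9
byte 4: a6 xor 2f = 89
byte 5: bc xor 31 = 8d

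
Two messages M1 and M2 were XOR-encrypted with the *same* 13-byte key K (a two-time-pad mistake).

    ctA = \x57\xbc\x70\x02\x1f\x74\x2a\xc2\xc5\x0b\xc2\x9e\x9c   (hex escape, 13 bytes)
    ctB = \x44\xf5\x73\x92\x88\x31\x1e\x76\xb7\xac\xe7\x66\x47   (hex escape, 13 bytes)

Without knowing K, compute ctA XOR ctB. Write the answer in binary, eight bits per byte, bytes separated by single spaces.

00010011 01001001 00000011 10010000 10010111 01000101 00110100 10110100 01110010 10100111 00100101 11111000 11011011

ctA ⊕ ctB = (M1 ⊕ K) ⊕ (M2 ⊕ K) = M1 ⊕ M2 — the shared key cancels under XOR.
byte 0: 57 XOR 44 = 13
byte 1: bc XOR f5 = 49
byte 2: 70 XOR 73 = 03
byte 3: 02 XOR 92 = 90
byte 4: 1f XOR 88 = 97
byte 5: 74 XOR 31 = 45
byte 6: 2a XOR 1e = 34
byte 7: c2 XOR 76 = b4
byte 8: c5 XOR b7 = 72
byte 9: 0b XOR ac = a7
byte 10: c2 XOR e7 = 25
byte 11: 9e XOR 66 = f8
byte 12: 9c XOR 47 = db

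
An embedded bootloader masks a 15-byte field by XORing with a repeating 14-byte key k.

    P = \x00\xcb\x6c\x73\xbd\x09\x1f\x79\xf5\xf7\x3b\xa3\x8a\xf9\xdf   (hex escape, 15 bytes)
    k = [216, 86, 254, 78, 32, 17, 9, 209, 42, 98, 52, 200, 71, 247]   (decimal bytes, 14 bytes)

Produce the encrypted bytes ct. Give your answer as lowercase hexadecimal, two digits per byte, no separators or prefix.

The 14-byte key repeats, so the effective keystream is d8 56 fe 4e 20 11 09 d1 2a 62 34 c8 47 f7 d8.
byte 0: 00 ^ d8 = d8
byte 1: cb ^ 56 = 9d
byte 2: 6c ^ fe = 92
byte 3: 73 ^ 4e = 3d
byte 4: bd ^ 20 = 9d
byte 5: 09 ^ 11 = 18
byte 6: 1f ^ 09 = 16
byte 7: 79 ^ d1 = a8
byte 8: f5 ^ 2a = df
byte 9: f7 ^ 62 = 95
byte 10: 3b ^ 34 = 0f
byte 11: a3 ^ c8 = 6b
byte 12: 8a ^ 47 = cd
byte 13: f9 ^ f7 = 0e
byte 14: df ^ d8 = 07

d89d923d9d1816a8df950f6bcd0e07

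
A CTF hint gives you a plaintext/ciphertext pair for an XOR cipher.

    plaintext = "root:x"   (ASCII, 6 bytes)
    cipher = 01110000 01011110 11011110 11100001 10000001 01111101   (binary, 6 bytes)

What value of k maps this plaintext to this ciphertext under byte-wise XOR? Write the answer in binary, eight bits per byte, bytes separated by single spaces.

Since cipher = plaintext ⊕ k, XORing both sides with plaintext gives k = plaintext ⊕ cipher.
byte 0: 72 XOR 70 = 02
byte 1: 6f XOR 5e = 31
byte 2: 6f XOR de = b1
byte 3: 74 XOR e1 = 95
byte 4: 3a XOR 81 = bb
byte 5: 78 XOR 7d = 05

00000010 00110001 10110001 10010101 10111011 00000101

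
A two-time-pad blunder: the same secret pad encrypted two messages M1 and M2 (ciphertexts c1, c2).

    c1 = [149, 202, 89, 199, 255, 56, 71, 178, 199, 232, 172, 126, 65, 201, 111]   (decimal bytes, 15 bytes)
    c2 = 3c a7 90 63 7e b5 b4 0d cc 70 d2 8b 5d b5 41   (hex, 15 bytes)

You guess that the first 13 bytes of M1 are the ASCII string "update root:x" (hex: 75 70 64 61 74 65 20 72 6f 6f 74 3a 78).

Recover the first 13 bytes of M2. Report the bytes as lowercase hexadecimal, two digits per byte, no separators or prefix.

dc1dadc5f5e8d3cd64f70acf64

First, c1 ⊕ c2 = (M1 ⊕ K) ⊕ (M2 ⊕ K) = M1 ⊕ M2, so the key drops out. Then M2 = (M1 ⊕ M2) ⊕ M1 over the first 13 bytes.
byte 0: (95 ^ 3c) ^ 75 = a9 ^ 75 = dc
byte 1: (ca ^ a7) ^ 70 = 6d ^ 70 = 1d
byte 2: (59 ^ 90) ^ 64 = c9 ^ 64 = ad
byte 3: (c7 ^ 63) ^ 61 = a4 ^ 61 = c5
byte 4: (ff ^ 7e) ^ 74 = 81 ^ 74 = f5
byte 5: (38 ^ b5) ^ 65 = 8d ^ 65 = e8
byte 6: (47 ^ b4) ^ 20 = f3 ^ 20 = d3
byte 7: (b2 ^ 0d) ^ 72 = bf ^ 72 = cd
byte 8: (c7 ^ cc) ^ 6f = 0b ^ 6f = 64
byte 9: (e8 ^ 70) ^ 6f = 98 ^ 6f = f7
byte 10: (ac ^ d2) ^ 74 = 7e ^ 74 = 0a
byte 11: (7e ^ 8b) ^ 3a = f5 ^ 3a = cf
byte 12: (41 ^ 5d) ^ 78 = 1c ^ 78 = 64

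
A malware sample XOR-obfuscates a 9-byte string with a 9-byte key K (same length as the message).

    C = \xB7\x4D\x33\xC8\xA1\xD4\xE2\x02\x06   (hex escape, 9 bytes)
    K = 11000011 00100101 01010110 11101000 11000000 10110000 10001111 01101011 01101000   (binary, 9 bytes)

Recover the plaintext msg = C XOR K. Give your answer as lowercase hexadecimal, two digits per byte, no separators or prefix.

7468652061646d696e

byte 0: b7 ^ c3 = 74
byte 1: 4d ^ 25 = 68
byte 2: 33 ^ 56 = 65
byte 3: c8 ^ e8 = 20
byte 4: a1 ^ c0 = 61
byte 5: d4 ^ b0 = 64
byte 6: e2 ^ 8f = 6d
byte 7: 02 ^ 6b = 69
byte 8: 06 ^ 68 = 6e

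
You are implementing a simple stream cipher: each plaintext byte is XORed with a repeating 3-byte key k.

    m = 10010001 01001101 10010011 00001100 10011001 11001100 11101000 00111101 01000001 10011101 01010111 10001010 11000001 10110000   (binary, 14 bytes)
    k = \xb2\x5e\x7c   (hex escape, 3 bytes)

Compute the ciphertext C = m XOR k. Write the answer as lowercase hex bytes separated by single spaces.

23 13 ef be c7 b0 5a 63 3d 2f 09 f6 73 ee

The 3-byte key repeats, so the effective keystream is b2 5e 7c b2 5e 7c b2 5e 7c b2 5e 7c b2 5e.
byte 0: 91 xor b2 = 23
byte 1: 4d xor 5e = 13
byte 2: 93 xor 7c = ef
byte 3: 0c xor b2 = be
byte 4: 99 xor 5e = c7
byte 5: cc xor 7c = b0
byte 6: e8 xor b2 = 5a
byte 7: 3d xor 5e = 63
byte 8: 41 xor 7c = 3d
byte 9: 9d xor b2 = 2f
byte 10: 57 xor 5e = 09
byte 11: 8a xor 7c = f6
byte 12: c1 xor b2 = 73
byte 13: b0 xor 5e = ee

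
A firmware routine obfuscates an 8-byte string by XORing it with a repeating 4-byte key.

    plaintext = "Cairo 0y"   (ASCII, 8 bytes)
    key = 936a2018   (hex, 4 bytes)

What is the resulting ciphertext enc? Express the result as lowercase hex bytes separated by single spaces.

The 4-byte key repeats, so the effective keystream is 93 6a 20 18 93 6a 20 18.
byte 0: 43 xor 93 = d0
byte 1: 61 xor 6a = 0b
byte 2: 69 xor 20 = 49
byte 3: 72 xor 18 = 6a
byte 4: 6f xor 93 = fc
byte 5: 20 xor 6a = 4a
byte 6: 30 xor 20 = 10
byte 7: 79 xor 18 = 61

d0 0b 49 6a fc 4a 10 61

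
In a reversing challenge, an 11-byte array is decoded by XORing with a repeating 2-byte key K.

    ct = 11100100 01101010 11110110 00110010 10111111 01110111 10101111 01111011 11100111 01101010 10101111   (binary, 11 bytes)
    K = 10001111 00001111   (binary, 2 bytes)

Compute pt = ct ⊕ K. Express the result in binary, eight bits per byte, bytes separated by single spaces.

The 2-byte key repeats, so the effective keystream is 8f 0f 8f 0f 8f 0f 8f 0f 8f 0f 8f.
byte 0: e4 ⊕ 8f = 6b
byte 1: 6a ⊕ 0f = 65
byte 2: f6 ⊕ 8f = 79
byte 3: 32 ⊕ 0f = 3d
byte 4: bf ⊕ 8f = 30
byte 5: 77 ⊕ 0f = 78
byte 6: af ⊕ 8f = 20
byte 7: 7b ⊕ 0f = 74
byte 8: e7 ⊕ 8f = 68
byte 9: 6a ⊕ 0f = 65
byte 10: af ⊕ 8f = 20

01101011 01100101 01111001 00111101 00110000 01111000 00100000 01110100 01101000 01100101 00100000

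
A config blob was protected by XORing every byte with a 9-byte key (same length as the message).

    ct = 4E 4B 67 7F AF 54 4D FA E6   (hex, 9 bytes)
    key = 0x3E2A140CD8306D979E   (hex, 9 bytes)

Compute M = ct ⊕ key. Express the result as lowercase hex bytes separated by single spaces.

70 61 73 73 77 64 20 6d 78

XOR is its own inverse, so applying the key byte-wise gives the result directly.
4e xor 3e = 70
4b xor 2a = 61
67 xor 14 = 73
7f xor 0c = 73
af xor d8 = 77
54 xor 30 = 64
4d xor 6d = 20
fa xor 97 = 6d
e6 xor 9e = 78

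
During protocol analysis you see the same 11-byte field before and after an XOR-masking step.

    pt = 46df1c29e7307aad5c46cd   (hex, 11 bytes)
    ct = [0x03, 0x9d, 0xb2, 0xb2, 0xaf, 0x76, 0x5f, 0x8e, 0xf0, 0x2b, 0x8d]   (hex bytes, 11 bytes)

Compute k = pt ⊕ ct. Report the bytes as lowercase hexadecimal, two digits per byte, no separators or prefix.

4542ae9b48462523ac6d40

Since ct = pt ⊕ k, XORing both sides with pt gives k = pt ⊕ ct.
 70 XOR   3 =  69
223 XOR 157 =  66
 28 XOR 178 = 174
 41 XOR 178 = 155
231 XOR 175 =  72
 48 XOR 118 =  70
122 XOR  95 =  37
173 XOR 142 =  35
 92 XOR 240 = 172
 70 XOR  43 = 109
205 XOR 141 =  64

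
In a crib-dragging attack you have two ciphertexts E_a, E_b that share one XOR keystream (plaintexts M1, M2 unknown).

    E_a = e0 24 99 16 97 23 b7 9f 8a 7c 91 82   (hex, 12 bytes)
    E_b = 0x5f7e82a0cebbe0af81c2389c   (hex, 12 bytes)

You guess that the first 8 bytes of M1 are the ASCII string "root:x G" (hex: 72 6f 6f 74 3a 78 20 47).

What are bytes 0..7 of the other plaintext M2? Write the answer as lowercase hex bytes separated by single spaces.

First, E_a ⊕ E_b = (M1 ⊕ K) ⊕ (M2 ⊕ K) = M1 ⊕ M2, so the key drops out. Then M2 = (M1 ⊕ M2) ⊕ M1 over the first 8 bytes.
byte 0: (e0 ^ 5f) ^ 72 = bf ^ 72 = cd
byte 1: (24 ^ 7e) ^ 6f = 5a ^ 6f = 35
byte 2: (99 ^ 82) ^ 6f = 1b ^ 6f = 74
byte 3: (16 ^ a0) ^ 74 = b6 ^ 74 = c2
byte 4: (97 ^ ce) ^ 3a = 59 ^ 3a = 63
byte 5: (23 ^ bb) ^ 78 = 98 ^ 78 = e0
byte 6: (b7 ^ e0) ^ 20 = 57 ^ 20 = 77
byte 7: (9f ^ af) ^ 47 = 30 ^ 47 = 77

cd 35 74 c2 63 e0 77 77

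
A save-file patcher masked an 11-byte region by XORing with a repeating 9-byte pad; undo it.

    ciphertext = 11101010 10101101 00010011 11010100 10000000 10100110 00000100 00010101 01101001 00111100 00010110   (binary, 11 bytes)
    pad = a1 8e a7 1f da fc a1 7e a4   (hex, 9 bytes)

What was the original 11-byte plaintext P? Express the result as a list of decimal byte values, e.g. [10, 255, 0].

The 9-byte key repeats, so the effective keystream is a1 8e a7 1f da fc a1 7e a4 a1 8e.
byte 0: 11101010 xor 10100001 = 01001011
byte 1: 10101101 xor 10001110 = 00100011
byte 2: 00010011 xor 10100111 = 10110100
byte 3: 11010100 xor 00011111 = 11001011
byte 4: 10000000 xor 11011010 = 01011010
byte 5: 10100110 xor 11111100 = 01011010
byte 6: 00000100 xor 10100001 = 10100101
byte 7: 00010101 xor 01111110 = 01101011
byte 8: 01101001 xor 10100100 = 11001101
byte 9: 00111100 xor 10100001 = 10011101
byte 10: 00010110 xor 10001110 = 10011000

[75, 35, 180, 203, 90, 90, 165, 107, 205, 157, 152]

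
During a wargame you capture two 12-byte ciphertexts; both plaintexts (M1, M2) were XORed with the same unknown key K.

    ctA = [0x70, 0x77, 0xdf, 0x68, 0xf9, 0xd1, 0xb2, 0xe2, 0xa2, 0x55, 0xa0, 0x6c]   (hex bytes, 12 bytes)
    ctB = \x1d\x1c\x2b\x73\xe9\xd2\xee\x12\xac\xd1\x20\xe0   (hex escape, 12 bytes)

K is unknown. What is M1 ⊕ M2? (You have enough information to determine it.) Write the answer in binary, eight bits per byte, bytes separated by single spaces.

01101101 01101011 11110100 00011011 00010000 00000011 01011100 11110000 00001110 10000100 10000000 10001100

ctA ⊕ ctB = (M1 ⊕ K) ⊕ (M2 ⊕ K) = M1 ⊕ M2 — the shared key cancels under XOR.
112 ⊕  29 = 109
119 ⊕  28 = 107
223 ⊕  43 = 244
104 ⊕ 115 =  27
249 ⊕ 233 =  16
209 ⊕ 210 =   3
178 ⊕ 238 =  92
226 ⊕  18 = 240
162 ⊕ 172 =  14
 85 ⊕ 209 = 132
160 ⊕  32 = 128
108 ⊕ 224 = 140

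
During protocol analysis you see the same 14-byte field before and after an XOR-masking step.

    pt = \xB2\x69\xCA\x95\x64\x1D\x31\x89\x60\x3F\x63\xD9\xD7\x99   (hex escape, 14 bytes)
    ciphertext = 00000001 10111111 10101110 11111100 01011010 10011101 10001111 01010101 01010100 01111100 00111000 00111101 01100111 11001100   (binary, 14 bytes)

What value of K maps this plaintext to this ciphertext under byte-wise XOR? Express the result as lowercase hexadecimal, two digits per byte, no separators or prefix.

b3d664693e80bedc34435be4b055

Since ciphertext = pt ⊕ K, XORing both sides with pt gives K = pt ⊕ ciphertext.
byte 0: b2 ^ 01 = b3
byte 1: 69 ^ bf = d6
byte 2: ca ^ ae = 64
byte 3: 95 ^ fc = 69
byte 4: 64 ^ 5a = 3e
byte 5: 1d ^ 9d = 80
byte 6: 31 ^ 8f = be
byte 7: 89 ^ 55 = dc
byte 8: 60 ^ 54 = 34
byte 9: 3f ^ 7c = 43
byte 10: 63 ^ 38 = 5b
byte 11: d9 ^ 3d = e4
byte 12: d7 ^ 67 = b0
byte 13: 99 ^ cc = 55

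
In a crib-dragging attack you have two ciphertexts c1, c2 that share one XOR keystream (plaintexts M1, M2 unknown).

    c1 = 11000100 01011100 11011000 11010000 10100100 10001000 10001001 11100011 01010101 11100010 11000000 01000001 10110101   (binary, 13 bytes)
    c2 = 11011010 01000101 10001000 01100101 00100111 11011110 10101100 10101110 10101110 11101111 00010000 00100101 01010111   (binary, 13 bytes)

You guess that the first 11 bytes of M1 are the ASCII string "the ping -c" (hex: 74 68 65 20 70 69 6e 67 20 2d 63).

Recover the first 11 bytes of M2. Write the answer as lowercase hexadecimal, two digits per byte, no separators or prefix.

First, c1 ⊕ c2 = (M1 ⊕ K) ⊕ (M2 ⊕ K) = M1 ⊕ M2, so the key drops out. Then M2 = (M1 ⊕ M2) ⊕ M1 over the first 11 bytes.
byte 0: (c4 XOR da) XOR 74 = 1e XOR 74 = 6a
byte 1: (5c XOR 45) XOR 68 = 19 XOR 68 = 71
byte 2: (d8 XOR 88) XOR 65 = 50 XOR 65 = 35
byte 3: (d0 XOR 65) XOR 20 = b5 XOR 20 = 95
byte 4: (a4 XOR 27) XOR 70 = 83 XOR 70 = f3
byte 5: (88 XOR de) XOR 69 = 56 XOR 69 = 3f
byte 6: (89 XOR ac) XOR 6e = 25 XOR 6e = 4b
byte 7: (e3 XOR ae) XOR 67 = 4d XOR 67 = 2a
byte 8: (55 XOR ae) XOR 20 = fb XOR 20 = db
byte 9: (e2 XOR ef) XOR 2d = 0d XOR 2d = 20
byte 10: (c0 XOR 10) XOR 63 = d0 XOR 63 = b3

6a713595f33f4b2adb20b3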